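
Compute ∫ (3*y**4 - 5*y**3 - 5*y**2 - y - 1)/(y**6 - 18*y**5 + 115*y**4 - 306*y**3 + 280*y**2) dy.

-293*log(y)/39200 + 349*log(y - 7)/98 - 373*log(y - 5)/50 + 121*log(y - 4)/32 + log(y - 2)/8 + 1/(280*y) + C

Factor the denominator: y**2*(y - 7)*(y - 5)*(y - 4)*(y - 2).
Partial-fraction decomposition: 1/(8*(y - 2)) + 121/(32*(y - 4)) - 373/(50*(y - 5)) + 349/(98*(y - 7)) - 293/(39200*y) - 1/(280*y**2).
Integrate each term; A/(y−a) gives A·log|y−a|; A/(y−a)² gives −A/(y−a).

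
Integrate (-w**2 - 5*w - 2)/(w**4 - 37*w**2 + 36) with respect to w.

-17*log(w - 6)/105 + 4*log(w - 1)/35 + log(w + 1)/35 + 2*log(w + 6)/105 + C

Factor the denominator: (w - 6)*(w - 1)*(w + 1)*(w + 6).
Partial-fraction decomposition: 2/(105*(w + 6)) + 1/(35*(w + 1)) + 4/(35*(w - 1)) - 17/(105*(w - 6)).
Integrate each term: A/(w−a) contributes A·log|w−a|.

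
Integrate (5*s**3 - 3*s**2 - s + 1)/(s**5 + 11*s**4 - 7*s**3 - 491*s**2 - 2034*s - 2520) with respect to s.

Factor the denominator: (s - 7)*(s + 3)*(s + 4)*(s + 5)*(s + 6).
Partial-fraction decomposition: -1181/(78*(s + 6)) + 347/(12*(s + 5)) - 33/(2*(s + 4)) + 79/(30*(s + 3)) + 71/(780*(s - 7)).
Integrate each term: A/(s−a) contributes A·log|s−a|.

71*log(s - 7)/780 + 79*log(s + 3)/30 - 33*log(s + 4)/2 + 347*log(s + 5)/12 - 1181*log(s + 6)/78 + C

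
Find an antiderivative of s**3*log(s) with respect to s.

Use integration by parts with u = log(s), dv = s**3 ds.
Then du = 1/s ds and v = s**4/4.

s**4*log(s)/4 - s**4/16 + C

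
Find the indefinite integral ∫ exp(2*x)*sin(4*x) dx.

exp(2*x)*sin(4*x)/10 - exp(2*x)*cos(4*x)/5 + C

Let I denote the integral. Integrate by parts with u = sin(4*x), dv = exp(2*x) dx, so v = exp(2*x)/2: I = exp(2*x)*sin(4*x)/2 − 2·∫ exp(2*x)*cos(4*x) dx.
Apply parts again with u = cos(4*x), dv = exp(2*x) dx: ∫ exp(2*x)*cos(4*x) dx = exp(2*x)*cos(4*x)/2 + 2·I. Substituting back brings back I: I = exp(2*x)*sin(4*x)/2 - exp(2*x)*cos(4*x) − 4·I.
Solving for I: (1 + 4)·I equals the remaining terms, so I = (1/5)·(exp(2*x)*sin(4*x)/2 - exp(2*x)*cos(4*x)).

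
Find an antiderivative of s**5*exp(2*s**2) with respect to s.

Let u = s², du = 2s ds; rewrite as (1/2)∫ u^2·exp(2u) du.
Now integrate by parts 2 times.

(2*s**4 - 2*s**2 + 1)*exp(2*s**2)/8 + C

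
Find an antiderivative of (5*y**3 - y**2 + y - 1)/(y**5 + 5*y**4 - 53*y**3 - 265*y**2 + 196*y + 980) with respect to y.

Factor the denominator: (y - 7)*(y - 2)*(y + 2)*(y + 5)*(y + 7).
Partial-fraction decomposition: -443/(315*(y + 7)) + 82/(63*(y + 5)) - 47/(540*(y + 2)) - 37/(1260*(y - 2)) + 209/(945*(y - 7)).
Integrate each term: A/(y−a) contributes A·log|y−a|.

209*log(y - 7)/945 - 37*log(y - 2)/1260 - 47*log(y + 2)/540 + 82*log(y + 5)/63 - 443*log(y + 7)/315 + C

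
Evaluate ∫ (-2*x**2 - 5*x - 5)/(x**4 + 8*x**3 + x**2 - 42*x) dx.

5*log(x)/42 - 23*log(x - 2)/90 - 2*log(x + 3)/15 + 17*log(x + 7)/63 + C

Factor the denominator: x*(x - 2)*(x + 3)*(x + 7).
Partial-fraction decomposition: 17/(63*(x + 7)) - 2/(15*(x + 3)) - 23/(90*(x - 2)) + 5/(42*x).
Integrate each term: A/(x−a) contributes A·log|x−a|.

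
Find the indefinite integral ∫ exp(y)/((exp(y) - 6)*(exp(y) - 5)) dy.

log(exp(y) - 6) - log(exp(y) - 5) + C

Let u = e^y, du = e^y dy.
The integral becomes ∫ du/((u-5)(u-6)); decompose into partial fractions.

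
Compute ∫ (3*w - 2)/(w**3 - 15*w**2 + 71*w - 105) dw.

Factor the denominator: (w - 7)*(w - 5)*(w - 3).
Partial-fraction decomposition: 7/(8*(w - 3)) - 13/(4*(w - 5)) + 19/(8*(w - 7)).
Integrate each term: A/(w−a) contributes A·log|w−a|.

19*log(w - 7)/8 - 13*log(w - 5)/4 + 7*log(w - 3)/8 + C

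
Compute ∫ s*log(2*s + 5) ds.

s**2*log(2*s + 5)/2 - s**2/4 + 5*s/4 - 25*log(2*s + 5)/8 + C

Use integration by parts with u = log(2*s + 5), dv = s ds.
Then du = 2/(2*s + 5) ds and v = s**2/2.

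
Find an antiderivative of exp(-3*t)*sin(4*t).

Let I denote the integral. Integrate by parts with u = sin(4*t), dv = exp(-3*t) dt, so v = -exp(-3*t)/3: I = -exp(-3*t)*sin(4*t)/3 + (4/3)·∫ exp(-3*t)*cos(4*t) dt.
Apply parts again with u = cos(4*t), dv = exp(-3*t) dt: ∫ exp(-3*t)*cos(4*t) dt = -exp(-3*t)*cos(4*t)/3 − (4/3)·I. Substituting back brings back I: I = -exp(-3*t)*sin(4*t)/3 - 4*exp(-3*t)*cos(4*t)/9 − (16/9)·I.
Solving for I: (1 + 16/9)·I equals the remaining terms, so I = (9/25)·(-exp(-3*t)*sin(4*t)/3 - 4*exp(-3*t)*cos(4*t)/9).

-3*exp(-3*t)*sin(4*t)/25 - 4*exp(-3*t)*cos(4*t)/25 + C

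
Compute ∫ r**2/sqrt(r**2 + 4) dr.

r*sqrt(r**2 + 4)/2 - 2*log(r + sqrt(r**2 + 4)) + C

Substitute r = 2·tan(θ), so dr = 2·sec(θ)^2 dθ and the radical becomes sqrt(r**2 + 4) = 2·sec(θ) by the Pythagorean identity.
Integrate the resulting trig expression in θ, then back-substitute tan(θ) = r/2, sec(θ) = sqrt(r**2 + 4)/2 (absorbing any constant into C).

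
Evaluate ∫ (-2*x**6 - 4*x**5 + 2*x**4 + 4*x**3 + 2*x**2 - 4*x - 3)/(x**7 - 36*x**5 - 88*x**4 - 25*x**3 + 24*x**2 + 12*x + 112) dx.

-5387*log(x - 7)/4860 + log(x - 1)/108 + 4111*log(x + 2)/24300 - 69*log(x + 4)/68 - 47*log(x**2 + 1)/1700 - 8*atan(x)/425 - 13/(270*x + 540) + C

Factor the denominator: (x - 7)*(x - 1)*(x + 2)**2*(x + 4)*(x**2 + 1).
Partial-fraction decomposition: -(47*x + 16)/(850*(x**2 + 1)) - 69/(68*(x + 4)) + 4111/(24300*(x + 2)) + 13/(270*(x + 2)**2) + 1/(108*(x - 1)) - 5387/(4860*(x - 7)).
Integrate each term; A/(x−a) gives A·log|x−a|; the (Bx+D)/(x²+p²) term gives a log and an atan.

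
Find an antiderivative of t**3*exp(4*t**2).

Let u = t², du = 2t dt; rewrite as (1/2)∫ u^1·exp(4u) du.
Now integrate by parts 1 time.

(4*t**2 - 1)*exp(4*t**2)/32 + C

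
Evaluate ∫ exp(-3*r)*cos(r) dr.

exp(-3*r)*sin(r)/10 - 3*exp(-3*r)*cos(r)/10 + C

Let I denote the integral. Integrate by parts with u = cos(r), dv = exp(-3*r) dr, so v = -exp(-3*r)/3: I = -exp(-3*r)*cos(r)/3 − (1/3)·∫ exp(-3*r)*sin(r) dr.
Apply parts again with u = sin(r), dv = exp(-3*r) dr: ∫ exp(-3*r)*sin(r) dr = -exp(-3*r)*sin(r)/3 + (1/3)·I. Substituting back brings back I: I = exp(-3*r)*sin(r)/9 - exp(-3*r)*cos(r)/3 − (1/9)·I.
Solving for I: (1 + 1/9)·I equals the remaining terms, so I = (9/10)·(exp(-3*r)*sin(r)/9 - exp(-3*r)*cos(r)/3).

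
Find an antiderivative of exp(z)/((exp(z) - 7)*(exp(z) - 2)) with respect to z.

log(exp(z) - 7)/5 - log(exp(z) - 2)/5 + C

Let u = e^z, du = e^z dz.
The integral becomes ∫ du/((u-2)(u-7)); decompose into partial fractions.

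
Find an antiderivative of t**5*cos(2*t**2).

t**4*sin(2*t**2)/4 + t**2*cos(2*t**2)/4 - sin(2*t**2)/8 + C

Let u = t², du = 2t dt; rewrite as (1/2)∫ u^2·cos(2u) du.
Now integrate by parts 2 times.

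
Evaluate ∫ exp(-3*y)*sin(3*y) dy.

Let I denote the integral. Integrate by parts with u = sin(3*y), dv = exp(-3*y) dy, so v = -exp(-3*y)/3: I = -exp(-3*y)*sin(3*y)/3 + ∫ exp(-3*y)*cos(3*y) dy.
Apply parts again with u = cos(3*y), dv = exp(-3*y) dy: ∫ exp(-3*y)*cos(3*y) dy = -exp(-3*y)*cos(3*y)/3 − I. Substituting back brings back I: I = -exp(-3*y)*sin(3*y)/3 - exp(-3*y)*cos(3*y)/3 − I.
Solving for I: (1 + 1)·I equals the remaining terms, so I = (1/2)·(-exp(-3*y)*sin(3*y)/3 - exp(-3*y)*cos(3*y)/3).

-exp(-3*y)*sin(3*y)/6 - exp(-3*y)*cos(3*y)/6 + C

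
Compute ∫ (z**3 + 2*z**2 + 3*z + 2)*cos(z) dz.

Use integration by parts with u = z**3 + 2*z**2 + 3*z + 2, dv = cos(z) dz, so v = sin(z).
Apply parts 3 times (tabular method): alternate signs, differentiate u down to 0, integrate dv up.

z**3*sin(z) + 2*z**2*sin(z) + 3*z**2*cos(z) - 3*z*sin(z) + 4*z*cos(z) - 2*sin(z) - 3*cos(z) + C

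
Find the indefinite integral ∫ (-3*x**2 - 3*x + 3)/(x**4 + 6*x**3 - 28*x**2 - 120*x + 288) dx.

Factor the denominator: (x - 4)*(x - 2)*(x + 6)**2.
Partial-fraction decomposition: 537/(3200*(x + 6)) - 87/(80*(x + 6)**2) + 15/(128*(x - 2)) - 57/(200*(x - 4)).
Integrate each term; A/(x−a) gives A·log|x−a|; A/(x−a)² gives −A/(x−a).

-57*log(x - 4)/200 + 15*log(x - 2)/128 + 537*log(x + 6)/3200 + 87/(80*x + 480) + C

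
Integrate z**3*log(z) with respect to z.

z**4*log(z)/4 - z**4/16 + C

Use integration by parts with u = log(z), dv = z**3 dz.
Then du = 1/z dz and v = z**4/4.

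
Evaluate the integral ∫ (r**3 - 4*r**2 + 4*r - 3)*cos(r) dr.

Use integration by parts with u = r**3 - 4*r**2 + 4*r - 3, dv = cos(r) dr, so v = sin(r).
Apply parts 3 times (tabular method): alternate signs, differentiate u down to 0, integrate dv up.

r**3*sin(r) - 4*r**2*sin(r) + 3*r**2*cos(r) - 2*r*sin(r) - 8*r*cos(r) + 5*sin(r) - 2*cos(r) + C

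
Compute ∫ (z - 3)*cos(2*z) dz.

Use integration by parts with u = z - 3, dv = cos(2*z) dz, so v = sin(2*z)/2.
Apply parts 1 times (tabular method): alternate signs, differentiate u down to 0, integrate dv up.

z*sin(2*z)/2 - 3*sin(2*z)/2 + cos(2*z)/4 + C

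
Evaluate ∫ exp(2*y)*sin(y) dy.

Let I denote the integral. Integrate by parts with u = sin(y), dv = exp(2*y) dy, so v = exp(2*y)/2: I = exp(2*y)*sin(y)/2 − (1/2)·∫ exp(2*y)*cos(y) dy.
Apply parts again with u = cos(y), dv = exp(2*y) dy: ∫ exp(2*y)*cos(y) dy = exp(2*y)*cos(y)/2 + (1/2)·I. Substituting back brings back I: I = exp(2*y)*sin(y)/2 - exp(2*y)*cos(y)/4 − (1/4)·I.
Solving for I: (1 + 1/4)·I equals the remaining terms, so I = (4/5)·(exp(2*y)*sin(y)/2 - exp(2*y)*cos(y)/4).

2*exp(2*y)*sin(y)/5 - exp(2*y)*cos(y)/5 + C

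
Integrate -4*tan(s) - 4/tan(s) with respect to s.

Let u = tan(s), so du = (tan(s)**2 + 1) ds.
Rewriting, the integral becomes -4·∫ 1/u du = -4·log(u).
Substituting back, u = tan(s).

-4*log(tan(s)) + C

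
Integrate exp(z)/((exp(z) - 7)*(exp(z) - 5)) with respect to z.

log(exp(z) - 7)/2 - log(exp(z) - 5)/2 + C

Let u = e^z, du = e^z dz.
The integral becomes ∫ du/((u-5)(u-7)); decompose into partial fractions.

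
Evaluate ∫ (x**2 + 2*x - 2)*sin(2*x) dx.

-x**2*cos(2*x)/2 + x*sin(2*x)/2 - x*cos(2*x) + sin(2*x)/2 + 5*cos(2*x)/4 + C

Use integration by parts with u = x**2 + 2*x - 2, dv = sin(2*x) dx, so v = -cos(2*x)/2.
Apply parts 2 times (tabular method): alternate signs, differentiate u down to 0, integrate dv up.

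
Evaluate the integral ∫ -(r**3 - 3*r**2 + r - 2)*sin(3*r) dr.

Use integration by parts with u = r**3 - 3*r**2 + r - 2, dv = -sin(3*r) dr, so v = cos(3*r)/3.
Apply parts 3 times (tabular method): alternate signs, differentiate u down to 0, integrate dv up.

r**3*cos(3*r)/3 - r**2*sin(3*r)/3 - r**2*cos(3*r) + 2*r*sin(3*r)/3 + r*cos(3*r)/9 - sin(3*r)/27 - 4*cos(3*r)/9 + C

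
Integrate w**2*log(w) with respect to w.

w**3*log(w)/3 - w**3/9 + C

Use integration by parts with u = log(w), dv = w**2 dw.
Then du = 1/w dw and v = w**3/3.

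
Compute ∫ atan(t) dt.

Use integration by parts with u = arctan(t), dv = dt.
Then du = 1/(t**2 + 1) dt.

t*atan(t) - log(t**2 + 1)/2 + C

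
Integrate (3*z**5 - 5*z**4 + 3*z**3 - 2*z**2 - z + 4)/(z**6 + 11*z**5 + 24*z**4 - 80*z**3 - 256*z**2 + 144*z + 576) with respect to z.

4907*log(z - 2)/57600 - 101*log(z + 2)/64 + 1226*log(z + 3)/75 - 571*log(z + 4)/18 + 15259*log(z + 6)/768 - 17/(480*z - 960) + C

Factor the denominator: (z - 2)**2*(z + 2)*(z + 3)*(z + 4)*(z + 6).
Partial-fraction decomposition: 15259/(768*(z + 6)) - 571/(18*(z + 4)) + 1226/(75*(z + 3)) - 101/(64*(z + 2)) + 4907/(57600*(z - 2)) + 17/(480*(z - 2)**2).
Integrate each term; A/(z−a) gives A·log|z−a|; A/(z−a)² gives −A/(z−a).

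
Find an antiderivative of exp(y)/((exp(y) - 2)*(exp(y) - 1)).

log(exp(y) - 2) - log(exp(y) - 1) + C

Let u = e^y, du = e^y dy.
The integral becomes ∫ du/((u-1)(u-2)); decompose into partial fractions.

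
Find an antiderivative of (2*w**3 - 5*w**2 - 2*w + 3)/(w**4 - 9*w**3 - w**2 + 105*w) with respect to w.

log(w)/35 + 43*log(w - 7)/14 - 59*log(w - 5)/40 + 3*log(w + 3)/8 + C

Factor the denominator: w*(w - 7)*(w - 5)*(w + 3).
Partial-fraction decomposition: 3/(8*(w + 3)) - 59/(40*(w - 5)) + 43/(14*(w - 7)) + 1/(35*w).
Integrate each term: A/(w−a) contributes A·log|w−a|.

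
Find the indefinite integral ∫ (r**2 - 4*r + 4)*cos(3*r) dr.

r**2*sin(3*r)/3 - 4*r*sin(3*r)/3 + 2*r*cos(3*r)/9 + 34*sin(3*r)/27 - 4*cos(3*r)/9 + C

Use integration by parts with u = r**2 - 4*r + 4, dv = cos(3*r) dr, so v = sin(3*r)/3.
Apply parts 2 times (tabular method): alternate signs, differentiate u down to 0, integrate dv up.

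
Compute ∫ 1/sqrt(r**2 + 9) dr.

log(r + sqrt(r**2 + 9)) + C

Substitute r = 3·tan(θ), so dr = 3·sec(θ)^2 dθ and the radical becomes sqrt(r**2 + 9) = 3·sec(θ) by the Pythagorean identity.
Integrate the resulting trig expression in θ, then back-substitute tan(θ) = r/3, sec(θ) = sqrt(r**2 + 9)/3 (absorbing any constant into C).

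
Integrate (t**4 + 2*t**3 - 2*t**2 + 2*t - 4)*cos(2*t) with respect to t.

Use integration by parts with u = t**4 + 2*t**3 - 2*t**2 + 2*t - 4, dv = cos(2*t) dt, so v = sin(2*t)/2.
Apply parts 4 times (tabular method): alternate signs, differentiate u down to 0, integrate dv up.

t**4*sin(2*t)/2 + t**3*sin(2*t) + t**3*cos(2*t) - 5*t**2*sin(2*t)/2 + 3*t**2*cos(2*t)/2 - t*sin(2*t)/2 - 5*t*cos(2*t)/2 - 3*sin(2*t)/4 - cos(2*t)/4 + C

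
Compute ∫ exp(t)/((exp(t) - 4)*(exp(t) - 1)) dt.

Let u = e^t, du = e^t dt.
The integral becomes ∫ du/((u-1)(u-4)); decompose into partial fractions.

log(exp(t) - 4)/3 - log(exp(t) - 1)/3 + C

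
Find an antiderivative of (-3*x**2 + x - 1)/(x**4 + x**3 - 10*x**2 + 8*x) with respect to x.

-log(x)/8 - 11*log(x - 2)/12 + 3*log(x - 1)/5 + 53*log(x + 4)/120 + C

Factor the denominator: x*(x - 2)*(x - 1)*(x + 4).
Partial-fraction decomposition: 53/(120*(x + 4)) + 3/(5*(x - 1)) - 11/(12*(x - 2)) - 1/(8*x).
Integrate each term: A/(x−a) contributes A·log|x−a|.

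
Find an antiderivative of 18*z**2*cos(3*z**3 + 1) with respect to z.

2*sin(3*z**3 + 1) + C

Let u = 3*z**3 + 1, so du = (9*z**2) dz.
Rewriting, the integral becomes 2·∫ cos(u) du = 2·sin(u).
Substituting back, u = 3*z**3 + 1.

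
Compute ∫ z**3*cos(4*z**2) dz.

z**2*sin(4*z**2)/8 + cos(4*z**2)/32 + C

Let u = z², du = 2z dz; rewrite as (1/2)∫ u^1·cos(4u) du.
Now integrate by parts 1 time.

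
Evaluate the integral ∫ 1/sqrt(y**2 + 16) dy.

log(y + sqrt(y**2 + 16)) + C

Substitute y = 4·tan(θ), so dy = 4·sec(θ)^2 dθ and the radical becomes sqrt(y**2 + 16) = 4·sec(θ) by the Pythagorean identity.
Integrate the resulting trig expression in θ, then back-substitute tan(θ) = y/4, sec(θ) = sqrt(y**2 + 16)/4 (absorbing any constant into C).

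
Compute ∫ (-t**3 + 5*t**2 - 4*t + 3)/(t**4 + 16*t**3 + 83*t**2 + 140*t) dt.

3*log(t)/140 - 163*log(t + 4)/12 + 273*log(t + 5)/10 - 619*log(t + 7)/42 + C

Factor the denominator: t*(t + 4)*(t + 5)*(t + 7).
Partial-fraction decomposition: -619/(42*(t + 7)) + 273/(10*(t + 5)) - 163/(12*(t + 4)) + 3/(140*t).
Integrate each term: A/(t−a) contributes A·log|t−a|.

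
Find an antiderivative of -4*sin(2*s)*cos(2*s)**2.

Let u = cos(2*s), so du = (-2*sin(2*s)) ds.
Rewriting, the integral becomes 2·∫ u^2 du = 2·u^3/3.
Substituting back, u = cos(2*s).

2*cos(2*s)**3/3 + C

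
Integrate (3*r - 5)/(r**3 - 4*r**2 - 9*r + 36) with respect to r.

Factor the denominator: (r - 4)*(r - 3)*(r + 3).
Partial-fraction decomposition: -1/(3*(r + 3)) - 2/(3*(r - 3)) + 1/(r - 4).
Integrate each term: A/(r−a) contributes A·log|r−a|.

log(r - 4) - 2*log(r - 3)/3 - log(r + 3)/3 + C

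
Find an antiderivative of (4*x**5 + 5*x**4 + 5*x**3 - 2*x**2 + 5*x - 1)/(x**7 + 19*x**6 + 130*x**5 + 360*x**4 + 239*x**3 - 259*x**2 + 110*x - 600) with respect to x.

2*log(x - 1)/315 + 3189*log(x + 4)/170 + 94483*log(x + 5)/3042 - 25807*log(x + 6)/518 - 895*log(x**2 + 1)/425204 - 1401*atan(x)/212602 + 2519/(39*x + 195) + C

Factor the denominator: (x - 1)*(x + 4)*(x + 5)**2*(x + 6)*(x**2 + 1).
Partial-fraction decomposition: -(895*x + 1401)/(212602*(x**2 + 1)) - 25807/(518*(x + 6)) + 94483/(3042*(x + 5)) - 2519/(39*(x + 5)**2) + 3189/(170*(x + 4)) + 2/(315*(x - 1)).
Integrate each term; A/(x−a) gives A·log|x−a|; the (Bx+D)/(x²+p²) term gives a log and an atan.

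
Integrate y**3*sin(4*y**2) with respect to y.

-y**2*cos(4*y**2)/8 + sin(4*y**2)/32 + C

Let u = y², du = 2y dy; rewrite as (1/2)∫ u^1·sin(4u) du.
Now integrate by parts 1 time.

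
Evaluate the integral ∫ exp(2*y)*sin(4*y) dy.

Let I denote the integral. Integrate by parts with u = sin(4*y), dv = exp(2*y) dy, so v = exp(2*y)/2: I = exp(2*y)*sin(4*y)/2 − 2·∫ exp(2*y)*cos(4*y) dy.
Apply parts again with u = cos(4*y), dv = exp(2*y) dy: ∫ exp(2*y)*cos(4*y) dy = exp(2*y)*cos(4*y)/2 + 2·I. Substituting back brings back I: I = exp(2*y)*sin(4*y)/2 - exp(2*y)*cos(4*y) − 4·I.
Solving for I: (1 + 4)·I equals the remaining terms, so I = (1/5)·(exp(2*y)*sin(4*y)/2 - exp(2*y)*cos(4*y)).

exp(2*y)*sin(4*y)/10 - exp(2*y)*cos(4*y)/5 + C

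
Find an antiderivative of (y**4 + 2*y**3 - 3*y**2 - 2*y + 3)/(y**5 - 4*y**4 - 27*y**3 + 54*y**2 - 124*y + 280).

2929*log(y - 7)/3180 - 19*log(y - 2)/280 + 313*log(y + 5)/2436 + 225*log(y**2 + 4)/24592 + 2033*atan(y/2)/12296 + C

Factor the denominator: (y - 7)*(y - 2)*(y + 5)*(y**2 + 4).
Partial-fraction decomposition: (225*y + 4066)/(12296*(y**2 + 4)) + 313/(2436*(y + 5)) - 19/(280*(y - 2)) + 2929/(3180*(y - 7)).
Integrate each term; A/(y−a) gives A·log|y−a|; the (By+D)/(y²+p²) term gives a log and an atan.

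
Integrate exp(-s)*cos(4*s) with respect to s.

4*exp(-s)*sin(4*s)/17 - exp(-s)*cos(4*s)/17 + C

Let I denote the integral. Integrate by parts with u = cos(4*s), dv = exp(-s) ds, so v = -exp(-s): I = -exp(-s)*cos(4*s) − 4·∫ exp(-s)*sin(4*s) ds.
Apply parts again with u = sin(4*s), dv = exp(-s) ds: ∫ exp(-s)*sin(4*s) ds = -exp(-s)*sin(4*s) + 4·I. Substituting back brings back I: I = 4*exp(-s)*sin(4*s) - exp(-s)*cos(4*s) − 16·I.
Solving for I: (1 + 16)·I equals the remaining terms, so I = (1/17)·(4*exp(-s)*sin(4*s) - exp(-s)*cos(4*s)).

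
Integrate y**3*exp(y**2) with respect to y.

(y**2 - 1)*exp(y**2)/2 + C

Let u = y², du = 2y dy; rewrite as (1/2)∫ u^1·exp(1u) du.
Now integrate by parts 1 time.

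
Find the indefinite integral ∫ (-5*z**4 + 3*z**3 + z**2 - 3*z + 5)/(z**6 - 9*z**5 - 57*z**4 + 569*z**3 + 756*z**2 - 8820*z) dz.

Factor the denominator: z*(z - 7)**2*(z - 6)*(z + 5)*(z + 6).
Partial-fraction decomposition: 7069/(12168*(z + 6)) - 691/(1584*(z + 5)) - 5809/(792*(z - 6)) + 8574353/(1192464*(z - 7)) - 10943/(1092*(z - 7)**2) - 1/(1764*z).
Integrate each term; A/(z−a) gives A·log|z−a|; A/(z−a)² gives −A/(z−a).

-log(z)/1764 + 8574353*log(z - 7)/1192464 - 5809*log(z - 6)/792 - 691*log(z + 5)/1584 + 7069*log(z + 6)/12168 + 10943/(1092*z - 7644) + C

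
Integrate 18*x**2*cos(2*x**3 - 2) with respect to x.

3*sin(2*x**3 - 2) + C

Let u = 2*x**3 - 2, so du = (6*x**2) dx.
Rewriting, the integral becomes 3·∫ cos(u) du = 3·sin(u).
Substituting back, u = 2*x**3 - 2.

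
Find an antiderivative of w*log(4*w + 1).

Use integration by parts with u = log(4*w + 1), dv = w dw.
Then du = 4/(4*w + 1) dw and v = w**2/2.

w**2*log(4*w + 1)/2 - w**2/4 + w/8 - log(4*w + 1)/32 + C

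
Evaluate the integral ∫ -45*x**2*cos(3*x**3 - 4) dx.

Let u = 3*x**3 - 4, so du = (9*x**2) dx.
Rewriting, the integral becomes -5·∫ cos(u) du = -5·sin(u).
Substituting back, u = 3*x**3 - 4.

-5*sin(3*x**3 - 4) + C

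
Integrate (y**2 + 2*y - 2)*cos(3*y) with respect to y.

Use integration by parts with u = y**2 + 2*y - 2, dv = cos(3*y) dy, so v = sin(3*y)/3.
Apply parts 2 times (tabular method): alternate signs, differentiate u down to 0, integrate dv up.

y**2*sin(3*y)/3 + 2*y*sin(3*y)/3 + 2*y*cos(3*y)/9 - 20*sin(3*y)/27 + 2*cos(3*y)/9 + C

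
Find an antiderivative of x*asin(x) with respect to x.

x**2*asin(x)/2 + x*sqrt(-x**2 + 1)/4 - asin(x)/4 + C

Use integration by parts with u = arcsin(x), dv = x dx.
Then du = 1/sqrt(-x**2 + 1) dx.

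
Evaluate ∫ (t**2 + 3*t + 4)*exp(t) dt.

(t**2 + t + 3)*exp(t) + C

Use integration by parts with u = t**2 + 3*t + 4, dv = exp(t) dt, so v = exp(t).
Apply parts 2 times (tabular method): alternate signs, differentiate u down to 0, integrate dv up.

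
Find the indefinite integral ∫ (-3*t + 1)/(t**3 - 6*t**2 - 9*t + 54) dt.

-17*log(t - 6)/27 + 4*log(t - 3)/9 + 5*log(t + 3)/27 + C

Factor the denominator: (t - 6)*(t - 3)*(t + 3).
Partial-fraction decomposition: 5/(27*(t + 3)) + 4/(9*(t - 3)) - 17/(27*(t - 6)).
Integrate each term: A/(t−a) contributes A·log|t−a|.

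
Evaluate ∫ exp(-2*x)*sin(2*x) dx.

Let I denote the integral. Integrate by parts with u = sin(2*x), dv = exp(-2*x) dx, so v = -exp(-2*x)/2: I = -exp(-2*x)*sin(2*x)/2 + ∫ exp(-2*x)*cos(2*x) dx.
Apply parts again with u = cos(2*x), dv = exp(-2*x) dx: ∫ exp(-2*x)*cos(2*x) dx = -exp(-2*x)*cos(2*x)/2 − I. Substituting back brings back I: I = -exp(-2*x)*sin(2*x)/2 - exp(-2*x)*cos(2*x)/2 − I.
Solving for I: (1 + 1)·I equals the remaining terms, so I = (1/2)·(-exp(-2*x)*sin(2*x)/2 - exp(-2*x)*cos(2*x)/2).

-exp(-2*x)*sin(2*x)/4 - exp(-2*x)*cos(2*x)/4 + C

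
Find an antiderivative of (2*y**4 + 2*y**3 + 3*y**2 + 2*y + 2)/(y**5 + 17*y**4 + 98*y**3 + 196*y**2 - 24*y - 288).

Factor the denominator: (y - 1)*(y + 2)*(y + 4)*(y + 6)**2.
Partial-fraction decomposition: -6581/(784*(y + 6)) - 1129/(28*(y + 6)**2) + 213/(20*(y + 4)) - 13/(48*(y + 2)) + 11/(735*(y - 1)).
Integrate each term; A/(y−a) gives A·log|y−a|; A/(y−a)² gives −A/(y−a).

11*log(y - 1)/735 - 13*log(y + 2)/48 + 213*log(y + 4)/20 - 6581*log(y + 6)/784 + 1129/(28*y + 168) + C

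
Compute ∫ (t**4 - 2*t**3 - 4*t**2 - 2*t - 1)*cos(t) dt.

Use integration by parts with u = t**4 - 2*t**3 - 4*t**2 - 2*t - 1, dv = cos(t) dt, so v = sin(t).
Apply parts 4 times (tabular method): alternate signs, differentiate u down to 0, integrate dv up.

t**4*sin(t) - 2*t**3*sin(t) + 4*t**3*cos(t) - 16*t**2*sin(t) - 6*t**2*cos(t) + 10*t*sin(t) - 32*t*cos(t) + 31*sin(t) + 10*cos(t) + C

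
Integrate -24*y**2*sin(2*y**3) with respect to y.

4*cos(2*y**3) + C

Let u = 2*y**3, so du = (6*y**2) dy.
Rewriting, the integral becomes -4·∫ sin(u) du = -4·-cos(u).
Substituting back, u = 2*y**3.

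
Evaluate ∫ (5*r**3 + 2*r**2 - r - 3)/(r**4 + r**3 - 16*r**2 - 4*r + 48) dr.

21*log(r - 3)/5 - 43*log(r - 2)/24 - 33*log(r + 2)/40 + 41*log(r + 4)/12 + C

Factor the denominator: (r - 3)*(r - 2)*(r + 2)*(r + 4).
Partial-fraction decomposition: 41/(12*(r + 4)) - 33/(40*(r + 2)) - 43/(24*(r - 2)) + 21/(5*(r - 3)).
Integrate each term: A/(r−a) contributes A·log|r−a|.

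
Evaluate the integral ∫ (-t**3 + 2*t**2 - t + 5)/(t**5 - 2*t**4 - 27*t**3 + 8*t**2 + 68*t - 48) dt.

Factor the denominator: (t - 6)*(t - 1)**2*(t + 2)*(t + 4).
Partial-fraction decomposition: 21/(100*(t + 4)) - 23/(144*(t + 2)) + 1/(45*(t - 1)) - 1/(15*(t - 1)**2) - 29/(400*(t - 6)).
Integrate each term; A/(t−a) gives A·log|t−a|; A/(t−a)² gives −A/(t−a).

-29*log(t - 6)/400 + log(t - 1)/45 - 23*log(t + 2)/144 + 21*log(t + 4)/100 + 1/(15*t - 15) + C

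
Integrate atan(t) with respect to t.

Use integration by parts with u = arctan(t), dv = dt.
Then du = 1/(t**2 + 1) dt.

t*atan(t) - log(t**2 + 1)/2 + C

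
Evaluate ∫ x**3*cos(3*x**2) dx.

Let u = x², du = 2x dx; rewrite as (1/2)∫ u^1·cos(3u) du.
Now integrate by parts 1 time.

x**2*sin(3*x**2)/6 + cos(3*x**2)/18 + C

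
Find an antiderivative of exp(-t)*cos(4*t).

4*exp(-t)*sin(4*t)/17 - exp(-t)*cos(4*t)/17 + C

Let I denote the integral. Integrate by parts with u = cos(4*t), dv = exp(-t) dt, so v = -exp(-t): I = -exp(-t)*cos(4*t) − 4·∫ exp(-t)*sin(4*t) dt.
Apply parts again with u = sin(4*t), dv = exp(-t) dt: ∫ exp(-t)*sin(4*t) dt = -exp(-t)*sin(4*t) + 4·I. Substituting back brings back I: I = 4*exp(-t)*sin(4*t) - exp(-t)*cos(4*t) − 16·I.
Solving for I: (1 + 16)·I equals the remaining terms, so I = (1/17)·(4*exp(-t)*sin(4*t) - exp(-t)*cos(4*t)).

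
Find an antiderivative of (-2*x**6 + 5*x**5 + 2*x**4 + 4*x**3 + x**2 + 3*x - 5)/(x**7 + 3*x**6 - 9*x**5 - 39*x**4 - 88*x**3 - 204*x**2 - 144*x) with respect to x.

5*log(x)/144 - 2281*log(x - 4)/19600 - 4*log(x + 1)/25 - 144335*log(x + 3)/74529 + 3013*log(x**2 + 4)/33800 + 11657*atan(x/2)/33800 - 1312/(273*x + 819) + C

Factor the denominator: x*(x - 4)*(x + 1)*(x + 3)**2*(x**2 + 4).
Partial-fraction decomposition: (3013*x + 11657)/(16900*(x**2 + 4)) - 144335/(74529*(x + 3)) + 1312/(273*(x + 3)**2) - 4/(25*(x + 1)) - 2281/(19600*(x - 4)) + 5/(144*x).
Integrate each term; A/(x−a) gives A·log|x−a|; the (Bx+D)/(x²+p²) term gives a log and an atan.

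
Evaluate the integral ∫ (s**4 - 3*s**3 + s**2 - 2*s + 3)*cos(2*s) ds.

Use integration by parts with u = s**4 - 3*s**3 + s**2 - 2*s + 3, dv = cos(2*s) ds, so v = sin(2*s)/2.
Apply parts 4 times (tabular method): alternate signs, differentiate u down to 0, integrate dv up.

s**4*sin(2*s)/2 - 3*s**3*sin(2*s)/2 + s**3*cos(2*s) - s**2*sin(2*s) - 9*s**2*cos(2*s)/4 + 5*s*sin(2*s)/4 - s*cos(2*s) + 2*sin(2*s) + 5*cos(2*s)/8 + C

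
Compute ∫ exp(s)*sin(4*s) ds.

Let I denote the integral. Integrate by parts with u = sin(4*s), dv = exp(s) ds, so v = exp(s): I = exp(s)*sin(4*s) − 4·∫ exp(s)*cos(4*s) ds.
Apply parts again with u = cos(4*s), dv = exp(s) ds: ∫ exp(s)*cos(4*s) ds = exp(s)*cos(4*s) + 4·I. Substituting back brings back I: I = exp(s)*sin(4*s) - 4*exp(s)*cos(4*s) − 16·I.
Solving for I: (1 + 16)·I equals the remaining terms, so I = (1/17)·(exp(s)*sin(4*s) - 4*exp(s)*cos(4*s)).

exp(s)*sin(4*s)/17 - 4*exp(s)*cos(4*s)/17 + C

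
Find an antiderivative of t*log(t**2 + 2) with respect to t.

t**2*log(t**2 + 2)/2 - t**2/2 + log(t**2 + 2) + C

Let u = t**2 + 2, so du = (2*t) dt.
The integral becomes (1/2)·∫ log(u) du; integrate by parts with u′=log(u), dv′=du.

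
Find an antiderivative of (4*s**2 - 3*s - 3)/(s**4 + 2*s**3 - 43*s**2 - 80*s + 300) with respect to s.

Factor the denominator: (s - 6)*(s - 2)*(s + 5)**2.
Partial-fraction decomposition: -185/(847*(s + 5)) + 16/(11*(s + 5)**2) - 1/(28*(s - 2)) + 123/(484*(s - 6)).
Integrate each term; A/(s−a) gives A·log|s−a|; A/(s−a)² gives −A/(s−a).

123*log(s - 6)/484 - log(s - 2)/28 - 185*log(s + 5)/847 - 16/(11*s + 55) + C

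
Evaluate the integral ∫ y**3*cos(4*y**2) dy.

Let u = y², du = 2y dy; rewrite as (1/2)∫ u^1·cos(4u) du.
Now integrate by parts 1 time.

y**2*sin(4*y**2)/8 + cos(4*y**2)/32 + C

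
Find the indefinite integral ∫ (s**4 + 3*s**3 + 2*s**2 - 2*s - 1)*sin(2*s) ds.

-s**4*cos(2*s)/2 + s**3*sin(2*s) - 3*s**3*cos(2*s)/2 + 9*s**2*sin(2*s)/4 + s**2*cos(2*s)/2 - s*sin(2*s)/2 + 13*s*cos(2*s)/4 - 13*sin(2*s)/8 + cos(2*s)/4 + C

Use integration by parts with u = s**4 + 3*s**3 + 2*s**2 - 2*s - 1, dv = sin(2*s) ds, so v = -cos(2*s)/2.
Apply parts 4 times (tabular method): alternate signs, differentiate u down to 0, integrate dv up.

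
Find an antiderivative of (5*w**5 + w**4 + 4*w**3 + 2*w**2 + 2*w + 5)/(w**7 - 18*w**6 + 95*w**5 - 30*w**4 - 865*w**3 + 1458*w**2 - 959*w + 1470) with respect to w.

-4118*log(w - 7)/625 + 5605*log(w - 5)/832 - 3*log(w - 2)/25 - 49*log(w + 3)/1600 + 43*log(w**2 + 1)/32500 + 27*atan(w)/32500 - 3517/(200*w - 1400) + C

Factor the denominator: (w - 7)**2*(w - 5)*(w - 2)*(w + 3)*(w**2 + 1).
Partial-fraction decomposition: (86*w + 27)/(32500*(w**2 + 1)) - 49/(1600*(w + 3)) - 3/(25*(w - 2)) + 5605/(832*(w - 5)) - 4118/(625*(w - 7)) + 3517/(200*(w - 7)**2).
Integrate each term; A/(w−a) gives A·log|w−a|; the (Bw+D)/(w²+p²) term gives a log and an atan.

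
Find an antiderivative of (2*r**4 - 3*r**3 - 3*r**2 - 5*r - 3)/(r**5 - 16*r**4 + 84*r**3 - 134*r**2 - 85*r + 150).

Factor the denominator: (r - 6)*(r - 5)**2*(r - 1)*(r + 1).
Partial-fraction decomposition: 1/(126*(r + 1)) + 3/(40*(r - 1)) - 3571/(72*(r - 5)) - 193/(6*(r - 5)**2) + 1803/(35*(r - 6)).
Integrate each term; A/(r−a) gives A·log|r−a|; A/(r−a)² gives −A/(r−a).

1803*log(r - 6)/35 - 3571*log(r - 5)/72 + 3*log(r - 1)/40 + log(r + 1)/126 + 193/(6*r - 30) + C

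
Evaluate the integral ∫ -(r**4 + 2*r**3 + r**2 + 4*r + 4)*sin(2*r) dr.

Use integration by parts with u = r**4 + 2*r**3 + r**2 + 4*r + 4, dv = -sin(2*r) dr, so v = cos(2*r)/2.
Apply parts 4 times (tabular method): alternate signs, differentiate u down to 0, integrate dv up.

r**4*cos(2*r)/2 - r**3*sin(2*r) + r**3*cos(2*r) - 3*r**2*sin(2*r)/2 - r**2*cos(2*r) + r*sin(2*r) + r*cos(2*r)/2 - sin(2*r)/4 + 5*cos(2*r)/2 + C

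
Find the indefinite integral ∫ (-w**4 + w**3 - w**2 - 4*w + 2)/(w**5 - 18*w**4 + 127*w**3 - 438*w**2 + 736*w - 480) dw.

-181*log(w - 5)/2 + 109*log(w - 4)/2 + 73*log(w - 3)/2 - 3*log(w - 2)/2 - 111/(w - 4) + C

Factor the denominator: (w - 5)*(w - 4)**2*(w - 3)*(w - 2).
Partial-fraction decomposition: -3/(2*(w - 2)) + 73/(2*(w - 3)) + 109/(2*(w - 4)) + 111/(w - 4)**2 - 181/(2*(w - 5)).
Integrate each term; A/(w−a) gives A·log|w−a|; A/(w−a)² gives −A/(w−a).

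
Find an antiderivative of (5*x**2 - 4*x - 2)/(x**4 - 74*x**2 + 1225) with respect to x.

Factor the denominator: (x - 7)*(x - 5)*(x + 5)*(x + 7).
Partial-fraction decomposition: -271/(336*(x + 7)) + 143/(240*(x + 5)) - 103/(240*(x - 5)) + 215/(336*(x - 7)).
Integrate each term: A/(x−a) contributes A·log|x−a|.

215*log(x - 7)/336 - 103*log(x - 5)/240 + 143*log(x + 5)/240 - 271*log(x + 7)/336 + C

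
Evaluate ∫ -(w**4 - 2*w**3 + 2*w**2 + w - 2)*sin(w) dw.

Use integration by parts with u = w**4 - 2*w**3 + 2*w**2 + w - 2, dv = -sin(w) dw, so v = cos(w).
Apply parts 4 times (tabular method): alternate signs, differentiate u down to 0, integrate dv up.

w**4*cos(w) - 4*w**3*sin(w) - 2*w**3*cos(w) + 6*w**2*sin(w) - 10*w**2*cos(w) + 20*w*sin(w) + 13*w*cos(w) - 13*sin(w) + 18*cos(w) + C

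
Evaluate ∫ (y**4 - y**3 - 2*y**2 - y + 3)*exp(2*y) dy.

Use integration by parts with u = y**4 - y**3 - 2*y**2 - y + 3, dv = exp(2*y) dy, so v = exp(2*y)/2.
Apply parts 4 times (tabular method): alternate signs, differentiate u down to 0, integrate dv up.

(4*y**4 - 12*y**3 + 10*y**2 - 14*y + 19)*exp(2*y)/8 + C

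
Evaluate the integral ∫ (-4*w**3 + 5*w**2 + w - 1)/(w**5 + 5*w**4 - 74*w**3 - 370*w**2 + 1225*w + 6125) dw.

Factor the denominator: (w - 7)*(w - 5)*(w + 5)**2*(w + 7).
Partial-fraction decomposition: 1609/(672*(w + 7)) - 32701/(14400*(w + 5)) + 619/(240*(w + 5)**2) + 371/(2400*(w - 5)) - 1121/(4032*(w - 7)).
Integrate each term; A/(w−a) gives A·log|w−a|; A/(w−a)² gives −A/(w−a).

-1121*log(w - 7)/4032 + 371*log(w - 5)/2400 - 32701*log(w + 5)/14400 + 1609*log(w + 7)/672 - 619/(240*w + 1200) + C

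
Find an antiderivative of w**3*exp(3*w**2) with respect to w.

(3*w**2 - 1)*exp(3*w**2)/18 + C

Let u = w², du = 2w dw; rewrite as (1/2)∫ u^1·exp(3u) du.
Now integrate by parts 1 time.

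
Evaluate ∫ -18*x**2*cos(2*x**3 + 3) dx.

Let u = 2*x**3 + 3, so du = (6*x**2) dx.
Rewriting, the integral becomes -3·∫ cos(u) du = -3·sin(u).
Substituting back, u = 2*x**3 + 3.

-3*sin(2*x**3 + 3) + C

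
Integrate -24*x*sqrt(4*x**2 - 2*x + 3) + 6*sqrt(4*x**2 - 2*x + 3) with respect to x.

-2*(4*x**2 - 2*x + 3)**(3/2) + C

Let u = 4*x**2 - 2*x + 3, so du = (8*x - 2) dx.
Rewriting, the integral becomes -3·∫ √u du = -3·(2/3)u^(3/2).
Substituting back, u = 4*x**2 - 2*x + 3.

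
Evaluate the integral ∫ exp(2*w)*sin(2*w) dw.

Let I denote the integral. Integrate by parts with u = sin(2*w), dv = exp(2*w) dw, so v = exp(2*w)/2: I = exp(2*w)*sin(2*w)/2 − ∫ exp(2*w)*cos(2*w) dw.
Apply parts again with u = cos(2*w), dv = exp(2*w) dw: ∫ exp(2*w)*cos(2*w) dw = exp(2*w)*cos(2*w)/2 + I. Substituting back brings back I: I = exp(2*w)*sin(2*w)/2 - exp(2*w)*cos(2*w)/2 − I.
Solving for I: (1 + 1)·I equals the remaining terms, so I = (1/2)·(exp(2*w)*sin(2*w)/2 - exp(2*w)*cos(2*w)/2).

exp(2*w)*sin(2*w)/4 - exp(2*w)*cos(2*w)/4 + C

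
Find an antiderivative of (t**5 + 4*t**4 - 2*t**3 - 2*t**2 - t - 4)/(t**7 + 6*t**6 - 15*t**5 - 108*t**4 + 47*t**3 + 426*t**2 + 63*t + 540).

27841*log(t - 3)/352800 + 29*log(t + 3)/180 - 96*log(t + 4)/833 - 53*log(t + 5)/416 + 29*log(t**2 + 1)/22100 + 37*atan(t)/11050 - 61/(420*t - 1260) + C

Factor the denominator: (t - 3)**2*(t + 3)*(t + 4)*(t + 5)*(t**2 + 1).
Partial-fraction decomposition: (29*t + 37)/(11050*(t**2 + 1)) - 53/(416*(t + 5)) - 96/(833*(t + 4)) + 29/(180*(t + 3)) + 27841/(352800*(t - 3)) + 61/(420*(t - 3)**2).
Integrate each term; A/(t−a) gives A·log|t−a|; the (Bt+D)/(t²+p²) term gives a log and an atan.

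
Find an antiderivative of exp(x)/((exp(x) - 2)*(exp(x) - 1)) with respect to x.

Let u = e^x, du = e^x dx.
The integral becomes ∫ du/((u-2)(u-1)); decompose into partial fractions.

log(exp(x) - 2) - log(exp(x) - 1) + C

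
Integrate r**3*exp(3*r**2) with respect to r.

(3*r**2 - 1)*exp(3*r**2)/18 + C

Let u = r², du = 2r dr; rewrite as (1/2)∫ u^1·exp(3u) du.
Now integrate by parts 1 time.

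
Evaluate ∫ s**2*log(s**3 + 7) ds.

Let u = s**3 + 7, so du = (3*s**2) ds.
The integral becomes (1/3)·∫ log(u) du; integrate by parts with u′=log(u), dv′=du.

s**3*log(s**3 + 7)/3 - s**3/3 + 7*log(s**3 + 7)/3 + C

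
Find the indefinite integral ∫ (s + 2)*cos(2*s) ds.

s*sin(2*s)/2 + sin(2*s) + cos(2*s)/4 + C

Use integration by parts with u = s + 2, dv = cos(2*s) ds, so v = sin(2*s)/2.
Apply parts 1 times (tabular method): alternate signs, differentiate u down to 0, integrate dv up.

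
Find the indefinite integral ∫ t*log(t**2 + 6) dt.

Let u = t**2 + 6, so du = (2*t) dt.
The integral becomes (1/2)·∫ log(u) du; integrate by parts with u′=log(u), dv′=du.

t**2*log(t**2 + 6)/2 - t**2/2 + 3*log(t**2 + 6) + C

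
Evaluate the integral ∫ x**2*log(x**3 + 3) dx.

x**3*log(x**3 + 3)/3 - x**3/3 + log(x**3 + 3) + C

Let u = x**3 + 3, so du = (3*x**2) dx.
The integral becomes (1/3)·∫ log(u) du; integrate by parts with u′=log(u), dv′=du.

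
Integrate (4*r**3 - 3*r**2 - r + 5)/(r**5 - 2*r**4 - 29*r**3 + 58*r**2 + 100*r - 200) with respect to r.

Factor the denominator: (r - 5)*(r - 2)**2*(r + 2)*(r + 5).
Partial-fraction decomposition: -113/(294*(r + 5)) + 37/(336*(r + 2)) - 2825/(7056*(r - 2)) - 23/(84*(r - 2)**2) + 85/(126*(r - 5)).
Integrate each term; A/(r−a) gives A·log|r−a|; A/(r−a)² gives −A/(r−a).

85*log(r - 5)/126 - 2825*log(r - 2)/7056 + 37*log(r + 2)/336 - 113*log(r + 5)/294 + 23/(84*r - 168) + C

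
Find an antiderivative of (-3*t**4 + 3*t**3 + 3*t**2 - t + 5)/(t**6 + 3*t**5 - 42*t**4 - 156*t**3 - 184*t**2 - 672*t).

Factor the denominator: t*(t - 7)*(t + 4)*(t + 6)*(t**2 + 4).
Partial-fraction decomposition: -(625*t + 82)/(8480*(t**2 + 4)) + 4417/(6240*(t + 6)) - 903/(1760*(t + 4)) - 6029/(53053*(t - 7)) - 5/(672*t).
Integrate each term; A/(t−a) gives A·log|t−a|; the (Bt+D)/(t²+p²) term gives a log and an atan.

-5*log(t)/672 - 6029*log(t - 7)/53053 - 903*log(t + 4)/1760 + 4417*log(t + 6)/6240 - 125*log(t**2 + 4)/3392 - 41*atan(t/2)/8480 + C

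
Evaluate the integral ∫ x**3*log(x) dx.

Use integration by parts with u = log(x), dv = x**3 dx.
Then du = 1/x dx and v = x**4/4.

x**4*log(x)/4 - x**4/16 + C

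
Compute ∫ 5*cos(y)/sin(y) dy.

5*log(sin(y)) + C

Let u = sin(y), so du = (cos(y)) dy.
Rewriting, the integral becomes 5·∫ 1/u du = 5·log(u).
Substituting back, u = sin(y).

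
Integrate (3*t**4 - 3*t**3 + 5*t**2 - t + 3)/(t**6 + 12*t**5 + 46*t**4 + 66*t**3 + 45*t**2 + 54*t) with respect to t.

Factor the denominator: t*(t + 3)**2*(t + 6)*(t**2 + 1).
Partial-fraction decomposition: -(13*t - 4)/(370*(t**2 + 1)) - 175/(74*(t + 6)) + 211/(90*(t + 3)) - 25/(6*(t + 3)**2) + 1/(18*t).
Integrate each term; A/(t−a) gives A·log|t−a|; the (Bt+D)/(t²+p²) term gives a log and an atan.

log(t)/18 + 211*log(t + 3)/90 - 175*log(t + 6)/74 - 13*log(t**2 + 1)/740 + 2*atan(t)/185 + 25/(6*t + 18) + C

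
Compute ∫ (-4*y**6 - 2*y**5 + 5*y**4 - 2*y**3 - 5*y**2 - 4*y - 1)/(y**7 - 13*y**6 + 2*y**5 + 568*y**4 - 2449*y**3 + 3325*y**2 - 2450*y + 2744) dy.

Factor the denominator: (y - 7)**2*(y - 4)*(y - 2)*(y + 7)*(y**2 + 1).
Partial-fraction decomposition: (93*y + 151)/(42500*(y**2 + 1)) - 141503/(323400*(y + 7)) + 19/(150*(y - 2)) - 17377/(3366*(y - 4)) + 3243997/(2205000*(y - 7)) - 98633/(2100*(y - 7)**2).
Integrate each term; A/(y−a) gives A·log|y−a|; the (By+D)/(y²+p²) term gives a log and an atan.

3243997*log(y - 7)/2205000 - 17377*log(y - 4)/3366 + 19*log(y - 2)/150 - 141503*log(y + 7)/323400 + 93*log(y**2 + 1)/85000 + 151*atan(y)/42500 + 98633/(2100*y - 14700) + C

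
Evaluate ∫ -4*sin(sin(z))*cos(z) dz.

4*cos(sin(z)) + C

Let u = sin(z), so du = (cos(z)) dz.
Rewriting, the integral becomes -4·∫ sin(u) du = -4·-cos(u).
Substituting back, u = sin(z).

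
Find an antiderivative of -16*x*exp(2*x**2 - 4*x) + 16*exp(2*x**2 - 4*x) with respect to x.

-4*exp(2*x**2 - 4*x) + C

Let u = 2*x**2 - 4*x, so du = (4*x - 4) dx.
Rewriting, the integral becomes -4·∫ e^u du = -4·e^u.
Substituting back, u = 2*x**2 - 4*x.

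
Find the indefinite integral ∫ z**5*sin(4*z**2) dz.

Let u = z², du = 2z dz; rewrite as (1/2)∫ u^2·sin(4u) du.
Now integrate by parts 2 times.

-z**4*cos(4*z**2)/8 + z**2*sin(4*z**2)/16 + cos(4*z**2)/64 + C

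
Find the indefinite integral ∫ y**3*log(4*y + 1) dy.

Use integration by parts with u = log(4*y + 1), dv = y**3 dy.
Then du = 4/(4*y + 1) dy and v = y**4/4.

y**4*log(4*y + 1)/4 - y**4/16 + y**3/48 - y**2/128 + y/256 - log(4*y + 1)/1024 + C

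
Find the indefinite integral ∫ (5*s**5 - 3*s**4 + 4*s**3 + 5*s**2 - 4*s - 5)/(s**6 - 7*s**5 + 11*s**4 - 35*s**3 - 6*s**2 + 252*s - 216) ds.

Factor the denominator: (s - 6)*(s - 2)*(s - 1)*(s + 2)*(s**2 + 9).
Partial-fraction decomposition: (1573*s + 11058)/(2925*(s**2 + 9)) + 217/(1248*(s + 2)) + 1/(75*(s - 1)) - 151/(208*(s - 2)) + 36007/(7200*(s - 6)).
Integrate each term; A/(s−a) gives A·log|s−a|; the (Bs+D)/(s²+p²) term gives a log and an atan.

36007*log(s - 6)/7200 - 151*log(s - 2)/208 + log(s - 1)/75 + 217*log(s + 2)/1248 + 121*log(s**2 + 9)/450 + 3686*atan(s/3)/2925 + C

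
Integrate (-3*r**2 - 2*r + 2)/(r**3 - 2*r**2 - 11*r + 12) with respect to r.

Factor the denominator: (r - 4)*(r - 1)*(r + 3).
Partial-fraction decomposition: -19/(28*(r + 3)) + 1/(4*(r - 1)) - 18/(7*(r - 4)).
Integrate each term: A/(r−a) contributes A·log|r−a|.

-18*log(r - 4)/7 + log(r - 1)/4 - 19*log(r + 3)/28 + C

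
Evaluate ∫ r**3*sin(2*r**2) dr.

Let u = r², du = 2r dr; rewrite as (1/2)∫ u^1·sin(2u) du.
Now integrate by parts 1 time.

-r**2*cos(2*r**2)/4 + sin(2*r**2)/8 + C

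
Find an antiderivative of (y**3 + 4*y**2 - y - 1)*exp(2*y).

(4*y**3 + 10*y**2 - 14*y + 3)*exp(2*y)/8 + C

Use integration by parts with u = y**3 + 4*y**2 - y - 1, dv = exp(2*y) dy, so v = exp(2*y)/2.
Apply parts 3 times (tabular method): alternate signs, differentiate u down to 0, integrate dv up.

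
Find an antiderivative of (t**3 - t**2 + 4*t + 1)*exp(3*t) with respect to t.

Use integration by parts with u = t**3 - t**2 + 4*t + 1, dv = exp(3*t) dt, so v = exp(3*t)/3.
Apply parts 3 times (tabular method): alternate signs, differentiate u down to 0, integrate dv up.

(9*t**3 - 18*t**2 + 48*t - 7)*exp(3*t)/27 + C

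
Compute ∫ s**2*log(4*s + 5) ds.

Use integration by parts with u = log(4*s + 5), dv = s**2 ds.
Then du = 4/(4*s + 5) ds and v = s**3/3.

s**3*log(4*s + 5)/3 - s**3/9 + 5*s**2/24 - 25*s/48 + 125*log(4*s + 5)/192 + C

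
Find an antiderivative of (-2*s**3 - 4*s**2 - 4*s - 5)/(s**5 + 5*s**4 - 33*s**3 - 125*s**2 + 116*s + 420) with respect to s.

-125*log(s - 5)/672 + log(s - 2)/12 + 3*log(s + 2)/140 - 5*log(s + 3)/32 + 19*log(s + 7)/80 + C

Factor the denominator: (s - 5)*(s - 2)*(s + 2)*(s + 3)*(s + 7).
Partial-fraction decomposition: 19/(80*(s + 7)) - 5/(32*(s + 3)) + 3/(140*(s + 2)) + 1/(12*(s - 2)) - 125/(672*(s - 5)).
Integrate each term: A/(s−a) contributes A·log|s−a|.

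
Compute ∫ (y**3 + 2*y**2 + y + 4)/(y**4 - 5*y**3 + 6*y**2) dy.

13*log(y)/18 + 52*log(y - 3)/9 - 11*log(y - 2)/2 - 2/(3*y) + C

Factor the denominator: y**2*(y - 3)*(y - 2).
Partial-fraction decomposition: -11/(2*(y - 2)) + 52/(9*(y - 3)) + 13/(18*y) + 2/(3*y**2).
Integrate each term; A/(y−a) gives A·log|y−a|; A/(y−a)² gives −A/(y−a).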